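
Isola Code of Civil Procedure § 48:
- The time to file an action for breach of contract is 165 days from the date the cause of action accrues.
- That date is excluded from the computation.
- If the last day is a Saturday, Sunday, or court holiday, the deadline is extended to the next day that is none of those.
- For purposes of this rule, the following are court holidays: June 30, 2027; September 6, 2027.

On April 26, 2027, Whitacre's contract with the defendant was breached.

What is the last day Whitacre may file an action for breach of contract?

165 days after April 26, 2027 is October 8, 2027.
October 8, 2027 is a Friday and not a court holiday, so no extension applies.

October 8, 2027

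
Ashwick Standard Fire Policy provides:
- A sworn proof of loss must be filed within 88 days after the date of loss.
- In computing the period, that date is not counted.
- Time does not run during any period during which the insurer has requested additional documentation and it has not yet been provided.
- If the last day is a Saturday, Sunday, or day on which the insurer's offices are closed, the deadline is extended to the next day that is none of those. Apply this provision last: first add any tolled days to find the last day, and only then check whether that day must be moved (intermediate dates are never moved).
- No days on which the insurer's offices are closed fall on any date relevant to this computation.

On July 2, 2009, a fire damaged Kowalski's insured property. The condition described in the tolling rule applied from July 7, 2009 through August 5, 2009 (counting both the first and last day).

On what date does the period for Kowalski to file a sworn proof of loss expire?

88 days after July 2, 2009 is September 28, 2009.
From July 7, 2009 through August 5, 2009 inclusive is 30 days; tolling adds 30 days: September 28, 2009 + 30 days = October 28, 2009.
October 28, 2009 is a Wednesday and not a day on which the insurer's offices are closed, so no extension applies.

October 28, 2009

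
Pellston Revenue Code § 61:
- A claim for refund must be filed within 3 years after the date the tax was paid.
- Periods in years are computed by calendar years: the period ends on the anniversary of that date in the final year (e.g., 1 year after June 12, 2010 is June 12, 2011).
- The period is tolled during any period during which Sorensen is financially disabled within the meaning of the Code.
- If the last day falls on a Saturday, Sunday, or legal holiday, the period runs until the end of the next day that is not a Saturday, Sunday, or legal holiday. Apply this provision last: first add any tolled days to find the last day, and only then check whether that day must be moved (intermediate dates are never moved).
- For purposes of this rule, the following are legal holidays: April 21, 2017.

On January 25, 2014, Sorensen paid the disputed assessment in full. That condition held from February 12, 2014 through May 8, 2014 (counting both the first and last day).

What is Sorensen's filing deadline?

April 24, 2017

3 years after January 25, 2014 is January 25, 2017.
From February 12, 2014 through May 8, 2014 inclusive is 86 days; tolling adds 86 days: January 25, 2017 + 86 days = April 21, 2017.
April 21, 2017 is a listed holiday; April 22, 2017 is Saturday; April 23, 2017 is Sunday. The next qualifying day is April 24, 2017.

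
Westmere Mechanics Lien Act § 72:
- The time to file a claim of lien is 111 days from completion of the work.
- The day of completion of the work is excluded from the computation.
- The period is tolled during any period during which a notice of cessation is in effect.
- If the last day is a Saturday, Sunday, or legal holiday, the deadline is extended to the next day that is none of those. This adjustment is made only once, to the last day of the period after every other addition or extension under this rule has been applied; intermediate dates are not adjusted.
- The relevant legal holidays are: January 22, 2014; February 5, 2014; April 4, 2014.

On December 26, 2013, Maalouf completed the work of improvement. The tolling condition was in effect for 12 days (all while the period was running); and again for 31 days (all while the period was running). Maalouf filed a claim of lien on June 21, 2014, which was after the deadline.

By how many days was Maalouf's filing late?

111 days after December 26, 2013 is April 16, 2014.
Tolling adds 12 days: April 16, 2014 + 12 days = April 28, 2014.
Tolling adds 31 days: April 28, 2014 + 31 days = May 29, 2014.
May 29, 2014 is a Thursday and not a legal holiday, so no extension applies.
The deadline is May 29, 2014; from May 29, 2014 to June 21, 2014 is 23 days.

23 days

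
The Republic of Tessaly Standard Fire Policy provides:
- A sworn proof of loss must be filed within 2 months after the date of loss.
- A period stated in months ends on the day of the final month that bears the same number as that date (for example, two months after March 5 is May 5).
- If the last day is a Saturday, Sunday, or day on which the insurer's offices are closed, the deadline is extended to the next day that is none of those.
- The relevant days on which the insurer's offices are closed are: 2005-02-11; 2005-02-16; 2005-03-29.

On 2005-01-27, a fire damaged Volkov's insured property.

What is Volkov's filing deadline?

March 28, 2005

2 months after 2005-01-27 is March 27, 2005.
March 27, 2005 is Sunday. The next qualifying day is March 28, 2005.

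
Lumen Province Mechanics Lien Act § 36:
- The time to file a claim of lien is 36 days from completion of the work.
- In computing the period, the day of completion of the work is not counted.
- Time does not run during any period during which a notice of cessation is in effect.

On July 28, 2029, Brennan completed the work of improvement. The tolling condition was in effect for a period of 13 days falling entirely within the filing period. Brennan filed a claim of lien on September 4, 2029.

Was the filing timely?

36 days after July 28, 2029 is September 2, 2029.
Tolling adds 13 days: September 2, 2029 + 13 days = September 15, 2029.
The deadline is September 15, 2029; the filing on September 4, 2029 is on or before that date.

Yes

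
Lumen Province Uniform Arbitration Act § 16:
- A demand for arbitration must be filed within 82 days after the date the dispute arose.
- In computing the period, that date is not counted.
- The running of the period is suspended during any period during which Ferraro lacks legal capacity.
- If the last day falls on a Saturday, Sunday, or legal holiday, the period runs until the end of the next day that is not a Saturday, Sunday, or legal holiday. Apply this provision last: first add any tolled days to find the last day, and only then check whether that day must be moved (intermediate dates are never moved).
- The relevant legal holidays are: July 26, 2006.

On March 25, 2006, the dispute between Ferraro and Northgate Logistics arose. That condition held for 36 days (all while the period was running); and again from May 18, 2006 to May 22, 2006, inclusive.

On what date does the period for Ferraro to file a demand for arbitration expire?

82 days after March 25, 2006 is June 15, 2006.
Tolling adds 36 days: June 15, 2006 + 36 days = July 21, 2006.
From May 18, 2006 through May 22, 2006 inclusive is 5 days; tolling adds 5 days: July 21, 2006 + 5 days = July 26, 2006.
July 26, 2006 is a listed holiday. The next qualifying day is July 27, 2006.

July 27, 2006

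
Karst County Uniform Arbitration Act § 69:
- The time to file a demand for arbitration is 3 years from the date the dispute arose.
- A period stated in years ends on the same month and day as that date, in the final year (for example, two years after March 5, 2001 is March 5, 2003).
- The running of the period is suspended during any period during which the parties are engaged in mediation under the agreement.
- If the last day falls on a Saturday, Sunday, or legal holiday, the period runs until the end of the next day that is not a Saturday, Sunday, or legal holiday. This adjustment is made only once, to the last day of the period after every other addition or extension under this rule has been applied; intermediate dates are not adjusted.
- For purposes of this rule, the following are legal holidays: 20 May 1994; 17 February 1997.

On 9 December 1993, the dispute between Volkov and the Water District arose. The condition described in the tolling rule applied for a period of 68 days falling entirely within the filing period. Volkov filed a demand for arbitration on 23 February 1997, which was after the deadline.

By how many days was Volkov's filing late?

3 years after 9 December 1993 is December 9, 1996.
Tolling adds 68 days: December 9, 1996 + 68 days = February 15, 1997.
February 15, 1997 is Saturday; February 16, 1997 is Sunday; February 17, 1997 is a listed holiday. The next qualifying day is February 18, 1997.
The deadline is February 18, 1997; from February 18, 1997 to February 23, 1997 is 5 days.

5 days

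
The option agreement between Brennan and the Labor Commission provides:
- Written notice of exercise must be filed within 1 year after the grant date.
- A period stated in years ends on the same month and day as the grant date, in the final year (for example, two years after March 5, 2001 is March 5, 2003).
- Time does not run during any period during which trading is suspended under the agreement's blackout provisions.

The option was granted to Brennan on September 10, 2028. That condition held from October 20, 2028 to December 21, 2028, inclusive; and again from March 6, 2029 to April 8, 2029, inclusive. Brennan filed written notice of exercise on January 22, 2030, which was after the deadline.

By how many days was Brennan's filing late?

37 days

1 year after September 10, 2028 is September 10, 2029.
From October 20, 2028 through December 21, 2028 inclusive is 63 days; tolling adds 63 days: September 10, 2029 + 63 days = November 12, 2029.
From March 6, 2029 through April 8, 2029 inclusive is 34 days; tolling adds 34 days: November 12, 2029 + 34 days = December 16, 2029.
The deadline is December 16, 2029; from December 16, 2029 to January 22, 2030 is 37 days.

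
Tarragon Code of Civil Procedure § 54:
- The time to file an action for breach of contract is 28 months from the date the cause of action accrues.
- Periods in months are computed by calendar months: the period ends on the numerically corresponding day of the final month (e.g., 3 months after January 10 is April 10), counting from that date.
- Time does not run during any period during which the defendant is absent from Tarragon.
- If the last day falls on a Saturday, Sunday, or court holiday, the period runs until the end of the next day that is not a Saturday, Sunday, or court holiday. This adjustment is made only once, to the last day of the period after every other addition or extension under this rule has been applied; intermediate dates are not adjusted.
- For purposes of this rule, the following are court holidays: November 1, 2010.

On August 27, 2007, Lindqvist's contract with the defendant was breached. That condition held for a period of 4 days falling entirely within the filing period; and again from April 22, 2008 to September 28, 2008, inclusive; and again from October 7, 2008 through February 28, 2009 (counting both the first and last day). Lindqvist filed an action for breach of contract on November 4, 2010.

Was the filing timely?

No

28 months after August 27, 2007 is December 27, 2009.
Tolling adds 4 days: December 27, 2009 + 4 days = December 31, 2009.
From April 22, 2008 through September 28, 2008 inclusive is 160 days; tolling adds 160 days: December 31, 2009 + 160 days = June 9, 2010.
From October 7, 2008 through February 28, 2009 inclusive is 145 days; tolling adds 145 days: June 9, 2010 + 145 days = November 1, 2010.
November 1, 2010 is a listed holiday. The next qualifying day is November 2, 2010.
The deadline is November 2, 2010; the filing on November 4, 2010 is after that date.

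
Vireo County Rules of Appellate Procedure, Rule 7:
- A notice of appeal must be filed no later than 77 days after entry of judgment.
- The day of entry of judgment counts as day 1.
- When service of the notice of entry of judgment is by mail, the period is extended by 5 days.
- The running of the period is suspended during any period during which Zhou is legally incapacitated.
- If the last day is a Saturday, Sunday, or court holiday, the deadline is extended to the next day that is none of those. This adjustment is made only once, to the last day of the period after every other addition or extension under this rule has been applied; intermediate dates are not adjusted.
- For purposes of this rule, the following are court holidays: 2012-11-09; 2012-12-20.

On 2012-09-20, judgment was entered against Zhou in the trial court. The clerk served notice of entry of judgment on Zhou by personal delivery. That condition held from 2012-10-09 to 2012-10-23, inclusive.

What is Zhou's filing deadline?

Counting 2012-09-20 as day 1, day 77 is December 5, 2012.
Service was not by mail, so no mail extension applies.
From October 9, 2012 through October 23, 2012 inclusive is 15 days; tolling adds 15 days: December 5, 2012 + 15 days = December 20, 2012.
December 20, 2012 is a listed holiday. The next qualifying day is December 21, 2012.

December 21, 2012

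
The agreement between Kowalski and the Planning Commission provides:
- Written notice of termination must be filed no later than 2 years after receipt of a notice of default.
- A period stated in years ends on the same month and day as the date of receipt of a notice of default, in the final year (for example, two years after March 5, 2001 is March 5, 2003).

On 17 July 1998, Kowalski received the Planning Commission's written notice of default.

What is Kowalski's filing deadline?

July 17, 2000

2 years after 17 July 1998 is July 17, 2000.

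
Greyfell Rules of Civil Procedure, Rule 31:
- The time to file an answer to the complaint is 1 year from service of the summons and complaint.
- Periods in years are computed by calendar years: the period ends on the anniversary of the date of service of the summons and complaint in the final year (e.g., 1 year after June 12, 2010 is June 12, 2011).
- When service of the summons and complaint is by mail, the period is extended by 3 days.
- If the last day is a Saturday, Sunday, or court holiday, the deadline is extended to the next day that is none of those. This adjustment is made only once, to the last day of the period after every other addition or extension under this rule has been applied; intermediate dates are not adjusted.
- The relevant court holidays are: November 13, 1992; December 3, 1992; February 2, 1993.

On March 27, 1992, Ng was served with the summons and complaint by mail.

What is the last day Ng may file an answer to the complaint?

March 30, 1993

1 year after March 27, 1992 is March 27, 1993.
Service was by mail, adding 3 days: March 27, 1993 + 3 days = March 30, 1993.
March 30, 1993 is a Tuesday and not a court holiday, so no extension applies.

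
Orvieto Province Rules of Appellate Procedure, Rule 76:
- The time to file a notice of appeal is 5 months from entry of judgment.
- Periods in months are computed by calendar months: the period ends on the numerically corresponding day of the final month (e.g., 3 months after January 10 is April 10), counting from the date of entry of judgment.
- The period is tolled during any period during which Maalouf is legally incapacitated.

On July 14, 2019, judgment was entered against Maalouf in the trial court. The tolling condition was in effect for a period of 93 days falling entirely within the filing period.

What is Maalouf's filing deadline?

March 16, 2020

5 months after July 14, 2019 is December 14, 2019.
Tolling adds 93 days: December 14, 2019 + 93 days = March 16, 2020.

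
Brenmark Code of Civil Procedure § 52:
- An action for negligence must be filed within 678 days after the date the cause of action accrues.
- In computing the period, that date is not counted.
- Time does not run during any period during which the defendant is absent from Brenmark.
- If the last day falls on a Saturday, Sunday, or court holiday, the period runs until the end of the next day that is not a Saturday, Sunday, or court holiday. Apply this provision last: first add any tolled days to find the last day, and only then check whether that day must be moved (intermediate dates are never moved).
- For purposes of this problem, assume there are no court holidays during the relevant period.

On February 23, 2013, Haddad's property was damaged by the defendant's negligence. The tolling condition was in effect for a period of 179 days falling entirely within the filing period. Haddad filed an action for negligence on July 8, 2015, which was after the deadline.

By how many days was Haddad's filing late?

678 days after February 23, 2013 is January 2, 2015.
Tolling adds 179 days: January 2, 2015 + 179 days = June 30, 2015.
June 30, 2015 is a Tuesday and not a court holiday, so no extension applies.
The deadline is June 30, 2015; from June 30, 2015 to July 8, 2015 is 8 days.

8 days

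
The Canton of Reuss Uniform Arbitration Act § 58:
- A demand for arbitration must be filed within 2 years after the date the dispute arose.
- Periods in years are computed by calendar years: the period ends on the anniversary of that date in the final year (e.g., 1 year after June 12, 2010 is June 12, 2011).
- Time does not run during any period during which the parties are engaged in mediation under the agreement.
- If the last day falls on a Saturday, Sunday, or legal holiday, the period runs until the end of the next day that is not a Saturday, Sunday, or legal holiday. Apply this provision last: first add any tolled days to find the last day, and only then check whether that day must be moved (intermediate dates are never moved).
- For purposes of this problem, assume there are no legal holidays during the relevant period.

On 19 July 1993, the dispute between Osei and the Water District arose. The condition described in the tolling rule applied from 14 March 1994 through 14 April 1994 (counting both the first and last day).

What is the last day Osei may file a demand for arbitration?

August 21, 1995

2 years after 19 July 1993 is July 19, 1995.
From March 14, 1994 through April 14, 1994 inclusive is 32 days; tolling adds 32 days: July 19, 1995 + 32 days = August 20, 1995.
August 20, 1995 is Sunday. The next qualifying day is August 21, 1995.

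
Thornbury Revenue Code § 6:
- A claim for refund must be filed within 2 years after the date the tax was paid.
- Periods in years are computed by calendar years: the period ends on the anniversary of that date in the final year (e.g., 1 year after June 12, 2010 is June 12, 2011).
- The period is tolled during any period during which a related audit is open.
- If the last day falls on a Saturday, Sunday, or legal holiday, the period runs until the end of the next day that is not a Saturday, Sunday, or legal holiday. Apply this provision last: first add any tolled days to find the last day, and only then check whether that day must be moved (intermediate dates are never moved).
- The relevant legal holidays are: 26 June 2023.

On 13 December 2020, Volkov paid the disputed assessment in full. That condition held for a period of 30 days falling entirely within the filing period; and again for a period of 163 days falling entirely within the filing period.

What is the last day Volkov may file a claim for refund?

2 years after 13 December 2020 is December 13, 2022.
Tolling adds 30 days: December 13, 2022 + 30 days = January 12, 2023.
Tolling adds 163 days: January 12, 2023 + 163 days = June 24, 2023.
June 24, 2023 is Saturday; June 25, 2023 is Sunday; June 26, 2023 is a listed holiday. The next qualifying day is June 27, 2023.

June 27, 2023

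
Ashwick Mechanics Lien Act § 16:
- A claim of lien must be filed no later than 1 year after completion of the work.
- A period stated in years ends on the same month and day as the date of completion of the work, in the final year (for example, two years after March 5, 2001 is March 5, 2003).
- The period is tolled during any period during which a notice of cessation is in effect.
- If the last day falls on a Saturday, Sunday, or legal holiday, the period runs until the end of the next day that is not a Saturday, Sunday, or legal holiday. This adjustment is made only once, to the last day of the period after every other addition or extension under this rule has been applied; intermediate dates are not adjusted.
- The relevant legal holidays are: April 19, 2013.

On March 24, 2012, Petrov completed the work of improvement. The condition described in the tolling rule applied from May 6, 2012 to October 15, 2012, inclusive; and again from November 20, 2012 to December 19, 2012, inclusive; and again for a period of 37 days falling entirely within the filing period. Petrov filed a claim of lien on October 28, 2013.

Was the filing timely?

Yes

1 year after March 24, 2012 is March 24, 2013.
From May 6, 2012 through October 15, 2012 inclusive is 163 days; tolling adds 163 days: March 24, 2013 + 163 days = September 3, 2013.
From November 20, 2012 through December 19, 2012 inclusive is 30 days; tolling adds 30 days: September 3, 2013 + 30 days = October 3, 2013.
Tolling adds 37 days: October 3, 2013 + 37 days = November 9, 2013.
November 9, 2013 is Saturday; November 10, 2013 is Sunday. The next qualifying day is November 11, 2013.
The deadline is November 11, 2013; the filing on October 28, 2013 is on or before that date.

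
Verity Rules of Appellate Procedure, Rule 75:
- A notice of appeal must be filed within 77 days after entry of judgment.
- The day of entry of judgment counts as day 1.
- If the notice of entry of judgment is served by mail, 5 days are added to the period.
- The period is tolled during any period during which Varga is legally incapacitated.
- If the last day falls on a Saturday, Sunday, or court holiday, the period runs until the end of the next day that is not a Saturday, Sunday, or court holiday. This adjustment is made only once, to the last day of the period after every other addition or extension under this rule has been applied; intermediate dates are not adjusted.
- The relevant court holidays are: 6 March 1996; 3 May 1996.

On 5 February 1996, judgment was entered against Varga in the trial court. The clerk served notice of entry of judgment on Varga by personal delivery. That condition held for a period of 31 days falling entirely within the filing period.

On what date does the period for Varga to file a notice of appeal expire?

Counting 5 February 1996 as day 1, day 77 is April 21, 1996.
Service was not by mail, so no mail extension applies.
Tolling adds 31 days: April 21, 1996 + 31 days = May 22, 1996.
May 22, 1996 is a Wednesday and not a court holiday, so no extension applies.

May 22, 1996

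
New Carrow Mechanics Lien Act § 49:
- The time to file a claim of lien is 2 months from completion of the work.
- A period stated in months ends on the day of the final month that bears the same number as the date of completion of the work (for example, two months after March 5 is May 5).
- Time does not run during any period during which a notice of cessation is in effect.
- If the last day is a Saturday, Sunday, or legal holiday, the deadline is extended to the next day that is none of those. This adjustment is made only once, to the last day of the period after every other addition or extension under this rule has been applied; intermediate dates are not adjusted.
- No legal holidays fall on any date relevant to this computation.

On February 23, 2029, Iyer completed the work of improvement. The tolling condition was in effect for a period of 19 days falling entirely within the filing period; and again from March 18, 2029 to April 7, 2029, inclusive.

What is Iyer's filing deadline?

June 4, 2029

2 months after February 23, 2029 is April 23, 2029.
Tolling adds 19 days: April 23, 2029 + 19 days = May 12, 2029.
From March 18, 2029 through April 7, 2029 inclusive is 21 days; tolling adds 21 days: May 12, 2029 + 21 days = June 2, 2029.
June 2, 2029 is Saturday; June 3, 2029 is Sunday. The next qualifying day is June 4, 2029.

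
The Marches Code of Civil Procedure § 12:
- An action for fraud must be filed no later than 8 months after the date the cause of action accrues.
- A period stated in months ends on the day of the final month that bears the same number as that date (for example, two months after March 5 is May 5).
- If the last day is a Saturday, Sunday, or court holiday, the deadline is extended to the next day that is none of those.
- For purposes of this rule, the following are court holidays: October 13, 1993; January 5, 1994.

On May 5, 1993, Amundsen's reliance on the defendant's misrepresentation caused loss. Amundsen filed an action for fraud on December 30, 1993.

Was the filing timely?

Yes

8 months after May 5, 1993 is January 5, 1994.
January 5, 1994 is a listed holiday. The next qualifying day is January 6, 1994.
The deadline is January 6, 1994; the filing on December 30, 1993 is on or before that date.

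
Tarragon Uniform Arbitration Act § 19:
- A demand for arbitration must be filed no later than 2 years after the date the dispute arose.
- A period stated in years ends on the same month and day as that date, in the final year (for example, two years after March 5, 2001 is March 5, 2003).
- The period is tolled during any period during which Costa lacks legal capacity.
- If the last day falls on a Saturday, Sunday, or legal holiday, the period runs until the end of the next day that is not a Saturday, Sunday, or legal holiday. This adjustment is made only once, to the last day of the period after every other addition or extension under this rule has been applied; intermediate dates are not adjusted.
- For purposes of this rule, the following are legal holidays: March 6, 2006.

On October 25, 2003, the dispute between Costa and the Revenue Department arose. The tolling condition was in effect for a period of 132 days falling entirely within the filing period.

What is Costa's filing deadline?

2 years after October 25, 2003 is October 25, 2005.
Tolling adds 132 days: October 25, 2005 + 132 days = March 6, 2006.
March 6, 2006 is a listed holiday. The next qualifying day is March 7, 2006.

March 7, 2006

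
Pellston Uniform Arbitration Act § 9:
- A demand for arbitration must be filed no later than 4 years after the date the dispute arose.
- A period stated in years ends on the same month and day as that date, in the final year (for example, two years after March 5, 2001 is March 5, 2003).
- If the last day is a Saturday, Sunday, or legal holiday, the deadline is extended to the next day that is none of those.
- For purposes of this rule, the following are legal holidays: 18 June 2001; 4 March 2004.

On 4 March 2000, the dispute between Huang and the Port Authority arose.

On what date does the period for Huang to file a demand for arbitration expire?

March 5, 2004

4 years after 4 March 2000 is March 4, 2004.
March 4, 2004 is a listed holiday. The next qualifying day is March 5, 2004.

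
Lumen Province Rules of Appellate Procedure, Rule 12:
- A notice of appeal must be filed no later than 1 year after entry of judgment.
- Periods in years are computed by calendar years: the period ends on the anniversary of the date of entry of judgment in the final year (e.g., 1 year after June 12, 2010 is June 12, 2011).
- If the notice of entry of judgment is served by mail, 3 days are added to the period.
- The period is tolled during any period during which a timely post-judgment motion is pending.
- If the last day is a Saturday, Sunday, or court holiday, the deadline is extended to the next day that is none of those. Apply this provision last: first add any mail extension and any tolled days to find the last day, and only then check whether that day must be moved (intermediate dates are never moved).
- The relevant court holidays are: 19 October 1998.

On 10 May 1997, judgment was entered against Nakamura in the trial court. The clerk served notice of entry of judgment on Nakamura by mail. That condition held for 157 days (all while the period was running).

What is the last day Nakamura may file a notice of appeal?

1 year after 10 May 1997 is May 10, 1998.
Service was by mail, adding 3 days: May 10, 1998 + 3 days = May 13, 1998.
Tolling adds 157 days: May 13, 1998 + 157 days = October 17, 1998.
October 17, 1998 is Saturday; October 18, 1998 is Sunday; October 19, 1998 is a listed holiday. The next qualifying day is October 20, 1998.

October 20, 1998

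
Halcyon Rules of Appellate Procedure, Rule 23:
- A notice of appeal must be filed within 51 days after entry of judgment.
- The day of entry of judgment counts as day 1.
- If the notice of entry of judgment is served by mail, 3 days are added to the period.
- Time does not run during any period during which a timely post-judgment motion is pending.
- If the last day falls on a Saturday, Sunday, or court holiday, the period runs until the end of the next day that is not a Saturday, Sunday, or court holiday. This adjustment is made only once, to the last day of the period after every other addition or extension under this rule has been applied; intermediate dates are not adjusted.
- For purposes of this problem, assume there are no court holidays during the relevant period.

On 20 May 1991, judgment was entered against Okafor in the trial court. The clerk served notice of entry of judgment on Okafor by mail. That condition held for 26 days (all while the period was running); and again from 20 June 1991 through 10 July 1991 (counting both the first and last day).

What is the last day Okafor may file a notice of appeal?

August 28, 1991

Counting 20 May 1991 as day 1, day 51 is July 9, 1991.
Service was by mail, adding 3 days: July 9, 1991 + 3 days = July 12, 1991.
Tolling adds 26 days: July 12, 1991 + 26 days = August 7, 1991.
From June 20, 1991 through July 10, 1991 inclusive is 21 days; tolling adds 21 days: August 7, 1991 + 21 days = August 28, 1991.
August 28, 1991 is a Wednesday and not a court holiday, so no extension applies.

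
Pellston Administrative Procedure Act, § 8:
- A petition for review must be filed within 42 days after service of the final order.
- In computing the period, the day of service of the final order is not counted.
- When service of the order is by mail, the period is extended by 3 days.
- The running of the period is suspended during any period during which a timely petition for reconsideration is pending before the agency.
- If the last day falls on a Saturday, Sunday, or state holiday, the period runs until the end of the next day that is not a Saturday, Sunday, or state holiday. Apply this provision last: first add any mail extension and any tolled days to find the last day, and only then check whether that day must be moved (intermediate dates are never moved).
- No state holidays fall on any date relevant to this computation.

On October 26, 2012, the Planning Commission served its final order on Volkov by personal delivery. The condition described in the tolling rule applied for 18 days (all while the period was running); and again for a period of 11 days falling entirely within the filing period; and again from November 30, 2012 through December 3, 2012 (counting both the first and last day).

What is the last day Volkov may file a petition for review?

January 9, 2013

42 days after October 26, 2012 is December 7, 2012.
Service was not by mail, so no mail extension applies.
Tolling adds 18 days: December 7, 2012 + 18 days = December 25, 2012.
Tolling adds 11 days: December 25, 2012 + 11 days = January 5, 2013.
From November 30, 2012 through December 3, 2012 inclusive is 4 days; tolling adds 4 days: January 5, 2013 + 4 days = January 9, 2013.
January 9, 2013 is a Wednesday and not a state holiday, so no extension applies.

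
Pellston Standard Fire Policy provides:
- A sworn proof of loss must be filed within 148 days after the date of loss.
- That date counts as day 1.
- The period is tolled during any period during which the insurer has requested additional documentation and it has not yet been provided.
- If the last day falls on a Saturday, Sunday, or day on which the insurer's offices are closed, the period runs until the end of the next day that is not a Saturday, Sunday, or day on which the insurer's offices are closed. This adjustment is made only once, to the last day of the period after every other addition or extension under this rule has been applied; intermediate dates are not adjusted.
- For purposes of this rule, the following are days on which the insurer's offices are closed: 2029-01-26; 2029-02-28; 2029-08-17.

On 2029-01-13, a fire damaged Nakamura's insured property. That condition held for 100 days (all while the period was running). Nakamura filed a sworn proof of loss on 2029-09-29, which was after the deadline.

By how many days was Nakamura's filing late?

Counting 2029-01-13 as day 1, day 148 is June 9, 2029.
Tolling adds 100 days: June 9, 2029 + 100 days = September 17, 2029.
September 17, 2029 is a Monday and not a day on which the insurer's offices are closed, so no extension applies.
The deadline is September 17, 2029; from September 17, 2029 to September 29, 2029 is 12 days.

12 days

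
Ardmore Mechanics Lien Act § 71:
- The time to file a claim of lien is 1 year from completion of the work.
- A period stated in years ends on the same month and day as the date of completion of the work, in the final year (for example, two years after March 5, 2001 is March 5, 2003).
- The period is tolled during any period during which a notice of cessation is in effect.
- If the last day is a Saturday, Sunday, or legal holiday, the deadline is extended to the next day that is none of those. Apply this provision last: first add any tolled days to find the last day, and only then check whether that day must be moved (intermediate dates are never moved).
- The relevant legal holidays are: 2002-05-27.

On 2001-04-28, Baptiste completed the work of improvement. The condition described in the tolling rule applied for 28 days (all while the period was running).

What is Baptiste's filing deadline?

1 year after 2001-04-28 is April 28, 2002.
Tolling adds 28 days: April 28, 2002 + 28 days = May 26, 2002.
May 26, 2002 is Sunday; May 27, 2002 is a listed holiday. The next qualifying day is May 28, 2002.

May 28, 2002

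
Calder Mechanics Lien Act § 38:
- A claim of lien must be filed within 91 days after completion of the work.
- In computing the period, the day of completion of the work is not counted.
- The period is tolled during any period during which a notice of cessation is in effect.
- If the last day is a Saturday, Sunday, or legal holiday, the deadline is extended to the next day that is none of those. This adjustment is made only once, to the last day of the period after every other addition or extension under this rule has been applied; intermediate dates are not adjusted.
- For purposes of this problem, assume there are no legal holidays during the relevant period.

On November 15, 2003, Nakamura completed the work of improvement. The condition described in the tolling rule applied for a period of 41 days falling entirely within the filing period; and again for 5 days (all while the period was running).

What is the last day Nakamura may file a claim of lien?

91 days after November 15, 2003 is February 14, 2004.
Tolling adds 41 days: February 14, 2004 + 41 days = March 26, 2004.
Tolling adds 5 days: March 26, 2004 + 5 days = March 31, 2004.
March 31, 2004 is a Wednesday and not a legal holiday, so no extension applies.

March 31, 2004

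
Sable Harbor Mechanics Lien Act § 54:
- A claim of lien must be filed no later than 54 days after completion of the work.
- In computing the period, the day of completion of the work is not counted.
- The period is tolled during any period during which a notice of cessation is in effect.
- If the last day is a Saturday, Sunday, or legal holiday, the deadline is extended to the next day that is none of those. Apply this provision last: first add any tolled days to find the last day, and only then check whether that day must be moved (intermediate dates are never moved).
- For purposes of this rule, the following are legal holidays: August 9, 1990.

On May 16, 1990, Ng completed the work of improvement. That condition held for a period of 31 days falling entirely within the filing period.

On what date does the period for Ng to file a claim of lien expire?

54 days after May 16, 1990 is July 9, 1990.
Tolling adds 31 days: July 9, 1990 + 31 days = August 9, 1990.
August 9, 1990 is a listed holiday. The next qualifying day is August 10, 1990.

August 10, 1990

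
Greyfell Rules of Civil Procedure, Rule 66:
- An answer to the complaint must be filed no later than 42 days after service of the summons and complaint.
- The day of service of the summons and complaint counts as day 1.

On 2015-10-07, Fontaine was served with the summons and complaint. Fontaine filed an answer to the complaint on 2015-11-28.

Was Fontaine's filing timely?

No

Counting 2015-10-07 as day 1, day 42 is November 17, 2015.
The deadline is November 17, 2015; the filing on November 28, 2015 is after that date.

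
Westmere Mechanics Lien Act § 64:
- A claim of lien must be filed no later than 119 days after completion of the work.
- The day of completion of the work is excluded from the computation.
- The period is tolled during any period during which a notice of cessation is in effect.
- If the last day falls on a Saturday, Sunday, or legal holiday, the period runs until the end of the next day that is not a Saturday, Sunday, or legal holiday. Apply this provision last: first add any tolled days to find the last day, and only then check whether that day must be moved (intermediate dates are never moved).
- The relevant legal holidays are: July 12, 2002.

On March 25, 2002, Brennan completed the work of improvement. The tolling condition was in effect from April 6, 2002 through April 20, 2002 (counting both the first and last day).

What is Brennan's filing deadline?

August 6, 2002

119 days after March 25, 2002 is July 22, 2002.
From April 6, 2002 through April 20, 2002 inclusive is 15 days; tolling adds 15 days: July 22, 2002 + 15 days = August 6, 2002.
August 6, 2002 is a Tuesday and not a legal holiday, so no extension applies.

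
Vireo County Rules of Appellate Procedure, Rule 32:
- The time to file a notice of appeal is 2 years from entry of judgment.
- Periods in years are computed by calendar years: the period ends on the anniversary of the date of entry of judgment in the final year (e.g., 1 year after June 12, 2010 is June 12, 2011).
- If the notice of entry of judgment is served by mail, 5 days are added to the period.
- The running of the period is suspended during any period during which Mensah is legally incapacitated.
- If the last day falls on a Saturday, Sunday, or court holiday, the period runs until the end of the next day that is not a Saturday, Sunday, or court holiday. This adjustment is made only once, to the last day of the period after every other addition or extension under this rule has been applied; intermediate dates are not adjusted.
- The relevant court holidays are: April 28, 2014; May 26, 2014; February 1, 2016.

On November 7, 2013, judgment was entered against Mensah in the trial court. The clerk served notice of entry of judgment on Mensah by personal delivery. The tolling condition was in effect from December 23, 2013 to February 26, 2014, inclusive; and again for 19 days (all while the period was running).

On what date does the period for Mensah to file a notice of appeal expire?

2 years after November 7, 2013 is November 7, 2015.
Service was not by mail, so no mail extension applies.
From December 23, 2013 through February 26, 2014 inclusive is 66 days; tolling adds 66 days: November 7, 2015 + 66 days = January 12, 2016.
Tolling adds 19 days: January 12, 2016 + 19 days = January 31, 2016.
January 31, 2016 is Sunday; February 1, 2016 is a listed holiday. The next qualifying day is February 2, 2016.

February 2, 2016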